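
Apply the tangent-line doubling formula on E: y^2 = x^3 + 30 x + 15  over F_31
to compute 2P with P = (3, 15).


Doubling: s = (3 x1^2 + a) / (2 y1)
s = (3*3^2 + 30) / (2*15) mod 31 = 5
x3 = s^2 - 2 x1 mod 31 = 5^2 - 2*3 = 19
y3 = s (x1 - x3) - y1 mod 31 = 5 * (3 - 19) - 15 = 29

2P = (19, 29)


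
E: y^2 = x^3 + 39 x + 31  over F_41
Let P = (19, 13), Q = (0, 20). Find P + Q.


P != Q, so use the chord formula.
s = (y2 - y1) / (x2 - x1) = (7) / (22) mod 41 = 32
x3 = s^2 - x1 - x2 mod 41 = 32^2 - 19 - 0 = 21
y3 = s (x1 - x3) - y1 mod 41 = 32 * (19 - 21) - 13 = 5

P + Q = (21, 5)


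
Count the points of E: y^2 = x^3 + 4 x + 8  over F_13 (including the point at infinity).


For each x in F_13, count y with y^2 = x^3 + 4 x + 8 mod 13:
  x = 1: RHS = 0, y in [0]  -> 1 point(s)
  x = 4: RHS = 10, y in [6, 7]  -> 2 point(s)
  x = 5: RHS = 10, y in [6, 7]  -> 2 point(s)
  x = 6: RHS = 1, y in [1, 12]  -> 2 point(s)
  x = 12: RHS = 3, y in [4, 9]  -> 2 point(s)
Affine points: 9. Add the point at infinity: total = 10.

#E(F_13) = 10


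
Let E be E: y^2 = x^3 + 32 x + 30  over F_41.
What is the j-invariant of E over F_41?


Delta = -16(4 a^3 + 27 b^2) mod 41 = 1
-1728 * (4 a)^3 = -1728 * (4*32)^3 mod 41 = 29
j = 29 * 1^(-1) mod 41 = 29

j = 29 (mod 41)


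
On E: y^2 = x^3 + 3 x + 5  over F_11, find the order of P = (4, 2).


Compute successive multiples of P until we hit O:
  1P = (4, 2)
  2P = (4, 9)
  3P = O

ord(P) = 3


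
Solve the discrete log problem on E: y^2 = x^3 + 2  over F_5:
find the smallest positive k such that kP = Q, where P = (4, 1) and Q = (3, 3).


Enumerate multiples of P until we hit Q = (3, 3):
  1P = (4, 1)
  2P = (3, 3)
Match found at i = 2.

k = 2


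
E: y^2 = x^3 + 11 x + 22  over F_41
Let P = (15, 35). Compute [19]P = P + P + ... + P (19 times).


k = 19 = 10011_2 (binary, LSB first: 11001)
Double-and-add from P = (15, 35):
  bit 0 = 1: acc = O + (15, 35) = (15, 35)
  bit 1 = 1: acc = (15, 35) + (7, 27) = (20, 1)
  bit 2 = 0: acc unchanged = (20, 1)
  bit 3 = 0: acc unchanged = (20, 1)
  bit 4 = 1: acc = (20, 1) + (13, 36) = (33, 23)

19P = (33, 23)


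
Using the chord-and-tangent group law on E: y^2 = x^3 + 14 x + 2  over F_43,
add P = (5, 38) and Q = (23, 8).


P != Q, so use the chord formula.
s = (y2 - y1) / (x2 - x1) = (13) / (18) mod 43 = 27
x3 = s^2 - x1 - x2 mod 43 = 27^2 - 5 - 23 = 13
y3 = s (x1 - x3) - y1 mod 43 = 27 * (5 - 13) - 38 = 4

P + Q = (13, 4)


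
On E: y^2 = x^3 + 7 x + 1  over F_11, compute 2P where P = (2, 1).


k = 2 = 10_2 (binary, LSB first: 01)
Double-and-add from P = (2, 1):
  bit 0 = 0: acc unchanged = O
  bit 1 = 1: acc = O + (1, 3) = (1, 3)

2P = (1, 3)


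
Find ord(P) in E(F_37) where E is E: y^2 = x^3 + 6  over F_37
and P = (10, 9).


Compute successive multiples of P until we hit O:
  1P = (10, 9)
  2P = (7, 4)
  3P = (31, 30)
  4P = (34, 4)
  5P = (3, 25)
  6P = (33, 33)
  7P = (6, 0)
  8P = (33, 4)
  ... (continuing to 14P)
  14P = O

ord(P) = 14


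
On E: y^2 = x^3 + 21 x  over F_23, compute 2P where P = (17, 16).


Doubling: s = (3 x1^2 + a) / (2 y1)
s = (3*17^2 + 21) / (2*16) mod 23 = 22
x3 = s^2 - 2 x1 mod 23 = 22^2 - 2*17 = 13
y3 = s (x1 - x3) - y1 mod 23 = 22 * (17 - 13) - 16 = 3

2P = (13, 3)


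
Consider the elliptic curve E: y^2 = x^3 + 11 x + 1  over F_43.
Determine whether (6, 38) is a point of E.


Check whether y^2 = x^3 + 11 x + 1 (mod 43) for (x, y) = (6, 38).
LHS: y^2 = 38^2 mod 43 = 25
RHS: x^3 + 11 x + 1 = 6^3 + 11*6 + 1 mod 43 = 25
LHS = RHS

Yes, on the curve


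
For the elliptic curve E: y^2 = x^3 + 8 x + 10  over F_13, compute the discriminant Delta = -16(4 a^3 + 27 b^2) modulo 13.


4 a^3 + 27 b^2 = 4*8^3 + 27*10^2 = 2048 + 2700 = 4748
Delta = -16 * (4748) = -75968
Delta mod 13 = 4

Delta = 4 (mod 13)


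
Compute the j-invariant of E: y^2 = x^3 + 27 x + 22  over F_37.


Delta = -16(4 a^3 + 27 b^2) mod 37 = 26
-1728 * (4 a)^3 = -1728 * (4*27)^3 mod 37 = 36
j = 36 * 26^(-1) mod 37 = 27

j = 27 (mod 37)


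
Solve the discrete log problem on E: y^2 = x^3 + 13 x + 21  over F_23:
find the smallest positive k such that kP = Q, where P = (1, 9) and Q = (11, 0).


Enumerate multiples of P until we hit Q = (11, 0):
  1P = (1, 9)
  2P = (11, 0)
Match found at i = 2.

k = 2


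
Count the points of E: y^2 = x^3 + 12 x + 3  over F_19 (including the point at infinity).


For each x in F_19, count y with y^2 = x^3 + 12 x + 3 mod 19:
  x = 1: RHS = 16, y in [4, 15]  -> 2 point(s)
  x = 2: RHS = 16, y in [4, 15]  -> 2 point(s)
  x = 3: RHS = 9, y in [3, 16]  -> 2 point(s)
  x = 4: RHS = 1, y in [1, 18]  -> 2 point(s)
  x = 5: RHS = 17, y in [6, 13]  -> 2 point(s)
  x = 6: RHS = 6, y in [5, 14]  -> 2 point(s)
  x = 9: RHS = 4, y in [2, 17]  -> 2 point(s)
  x = 13: RHS = 0, y in [0]  -> 1 point(s)
  x = 15: RHS = 5, y in [9, 10]  -> 2 point(s)
  x = 16: RHS = 16, y in [4, 15]  -> 2 point(s)
  x = 17: RHS = 9, y in [3, 16]  -> 2 point(s)
  x = 18: RHS = 9, y in [3, 16]  -> 2 point(s)
Affine points: 23. Add the point at infinity: total = 24.

#E(F_19) = 24


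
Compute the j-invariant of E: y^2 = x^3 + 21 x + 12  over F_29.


Delta = -16(4 a^3 + 27 b^2) mod 29 = 24
-1728 * (4 a)^3 = -1728 * (4*21)^3 mod 29 = 24
j = 24 * 24^(-1) mod 29 = 1

j = 1 (mod 29)


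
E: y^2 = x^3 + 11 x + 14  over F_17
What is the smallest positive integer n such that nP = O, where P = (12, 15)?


Compute successive multiples of P until we hit O:
  1P = (12, 15)
  2P = (9, 14)
  3P = (15, 1)
  4P = (8, 6)
  5P = (1, 14)
  6P = (13, 5)
  7P = (7, 3)
  8P = (16, 6)
  ... (continuing to 21P)
  21P = O

ord(P) = 21


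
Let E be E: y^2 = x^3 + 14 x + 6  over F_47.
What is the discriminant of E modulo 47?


4 a^3 + 27 b^2 = 4*14^3 + 27*6^2 = 10976 + 972 = 11948
Delta = -16 * (11948) = -191168
Delta mod 47 = 28

Delta = 28 (mod 47)


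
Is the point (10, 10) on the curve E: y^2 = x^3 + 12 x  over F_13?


Check whether y^2 = x^3 + 12 x + 0 (mod 13) for (x, y) = (10, 10).
LHS: y^2 = 10^2 mod 13 = 9
RHS: x^3 + 12 x + 0 = 10^3 + 12*10 + 0 mod 13 = 2
LHS != RHS

No, not on the curve


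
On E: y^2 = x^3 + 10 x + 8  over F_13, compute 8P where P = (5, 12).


k = 8 = 1000_2 (binary, LSB first: 0001)
Double-and-add from P = (5, 12):
  bit 0 = 0: acc unchanged = O
  bit 1 = 0: acc unchanged = O
  bit 2 = 0: acc unchanged = O
  bit 3 = 1: acc = O + (12, 7) = (12, 7)

8P = (12, 7)


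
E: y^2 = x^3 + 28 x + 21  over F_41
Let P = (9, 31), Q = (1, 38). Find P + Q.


P != Q, so use the chord formula.
s = (y2 - y1) / (x2 - x1) = (7) / (33) mod 41 = 35
x3 = s^2 - x1 - x2 mod 41 = 35^2 - 9 - 1 = 26
y3 = s (x1 - x3) - y1 mod 41 = 35 * (9 - 26) - 31 = 30

P + Q = (26, 30)


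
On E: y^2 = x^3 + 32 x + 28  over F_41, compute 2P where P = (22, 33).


Doubling: s = (3 x1^2 + a) / (2 y1)
s = (3*22^2 + 32) / (2*33) mod 41 = 20
x3 = s^2 - 2 x1 mod 41 = 20^2 - 2*22 = 28
y3 = s (x1 - x3) - y1 mod 41 = 20 * (22 - 28) - 33 = 11

2P = (28, 11)


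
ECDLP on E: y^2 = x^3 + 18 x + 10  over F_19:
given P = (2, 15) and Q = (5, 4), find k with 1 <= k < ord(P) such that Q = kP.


Enumerate multiples of P until we hit Q = (5, 4):
  1P = (2, 15)
  2P = (16, 9)
  3P = (7, 17)
  4P = (17, 17)
  5P = (5, 15)
  6P = (12, 4)
  7P = (14, 2)
  8P = (8, 1)
  9P = (6, 7)
  10P = (15, 11)
  11P = (13, 3)
  12P = (11, 0)
  13P = (13, 16)
  14P = (15, 8)
  15P = (6, 12)
  16P = (8, 18)
  17P = (14, 17)
  18P = (12, 15)
  19P = (5, 4)
Match found at i = 19.

k = 19


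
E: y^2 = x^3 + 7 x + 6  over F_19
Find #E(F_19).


For each x in F_19, count y with y^2 = x^3 + 7 x + 6 mod 19:
  x = 0: RHS = 6, y in [5, 14]  -> 2 point(s)
  x = 2: RHS = 9, y in [3, 16]  -> 2 point(s)
  x = 3: RHS = 16, y in [4, 15]  -> 2 point(s)
  x = 6: RHS = 17, y in [6, 13]  -> 2 point(s)
  x = 8: RHS = 4, y in [2, 17]  -> 2 point(s)
  x = 9: RHS = 0, y in [0]  -> 1 point(s)
  x = 14: RHS = 17, y in [6, 13]  -> 2 point(s)
  x = 15: RHS = 9, y in [3, 16]  -> 2 point(s)
  x = 18: RHS = 17, y in [6, 13]  -> 2 point(s)
Affine points: 17. Add the point at infinity: total = 18.

#E(F_19) = 18


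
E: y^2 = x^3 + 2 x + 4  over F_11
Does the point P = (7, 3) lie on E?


Check whether y^2 = x^3 + 2 x + 4 (mod 11) for (x, y) = (7, 3).
LHS: y^2 = 3^2 mod 11 = 9
RHS: x^3 + 2 x + 4 = 7^3 + 2*7 + 4 mod 11 = 9
LHS = RHS

Yes, on the curve


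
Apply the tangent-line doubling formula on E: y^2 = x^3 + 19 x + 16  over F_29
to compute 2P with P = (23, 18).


Doubling: s = (3 x1^2 + a) / (2 y1)
s = (3*23^2 + 19) / (2*18) mod 29 = 14
x3 = s^2 - 2 x1 mod 29 = 14^2 - 2*23 = 5
y3 = s (x1 - x3) - y1 mod 29 = 14 * (23 - 5) - 18 = 2

2P = (5, 2)


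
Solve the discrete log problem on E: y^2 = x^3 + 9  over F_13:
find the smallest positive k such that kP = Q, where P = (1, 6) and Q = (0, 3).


Enumerate multiples of P until we hit Q = (0, 3):
  1P = (1, 6)
  2P = (7, 12)
  3P = (6, 2)
  4P = (3, 6)
  5P = (9, 7)
  6P = (2, 2)
  7P = (0, 3)
Match found at i = 7.

k = 7


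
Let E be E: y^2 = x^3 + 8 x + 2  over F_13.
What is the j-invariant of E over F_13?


Delta = -16(4 a^3 + 27 b^2) mod 13 = 6
-1728 * (4 a)^3 = -1728 * (4*8)^3 mod 13 = 8
j = 8 * 6^(-1) mod 13 = 10

j = 10 (mod 13)


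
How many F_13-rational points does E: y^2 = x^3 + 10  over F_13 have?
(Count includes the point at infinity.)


For each x in F_13, count y with y^2 = x^3 + 0 x + 10 mod 13:
  x = 0: RHS = 10, y in [6, 7]  -> 2 point(s)
  x = 4: RHS = 9, y in [3, 10]  -> 2 point(s)
  x = 10: RHS = 9, y in [3, 10]  -> 2 point(s)
  x = 12: RHS = 9, y in [3, 10]  -> 2 point(s)
Affine points: 8. Add the point at infinity: total = 9.

#E(F_13) = 9


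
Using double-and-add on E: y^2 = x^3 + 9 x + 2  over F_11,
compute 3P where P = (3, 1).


k = 3 = 11_2 (binary, LSB first: 11)
Double-and-add from P = (3, 1):
  bit 0 = 1: acc = O + (3, 1) = (3, 1)
  bit 1 = 1: acc = (3, 1) + (10, 5) = (10, 6)

3P = (10, 6)


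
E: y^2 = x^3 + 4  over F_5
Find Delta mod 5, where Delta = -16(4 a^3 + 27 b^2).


4 a^3 + 27 b^2 = 4*0^3 + 27*4^2 = 0 + 432 = 432
Delta = -16 * (432) = -6912
Delta mod 5 = 3

Delta = 3 (mod 5)


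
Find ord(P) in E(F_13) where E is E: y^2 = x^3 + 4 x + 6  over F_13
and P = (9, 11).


Compute successive multiples of P until we hit O:
  1P = (9, 11)
  2P = (8, 2)
  3P = (12, 1)
  4P = (6, 5)
  5P = (2, 3)
  6P = (11, 9)
  7P = (7, 0)
  8P = (11, 4)
  ... (continuing to 14P)
  14P = O

ord(P) = 14


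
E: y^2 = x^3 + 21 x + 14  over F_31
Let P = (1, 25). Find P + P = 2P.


Doubling: s = (3 x1^2 + a) / (2 y1)
s = (3*1^2 + 21) / (2*25) mod 31 = 29
x3 = s^2 - 2 x1 mod 31 = 29^2 - 2*1 = 2
y3 = s (x1 - x3) - y1 mod 31 = 29 * (1 - 2) - 25 = 8

2P = (2, 8)


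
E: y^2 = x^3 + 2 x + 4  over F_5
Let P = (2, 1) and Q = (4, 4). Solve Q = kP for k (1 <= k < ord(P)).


Enumerate multiples of P until we hit Q = (4, 4):
  1P = (2, 1)
  2P = (0, 3)
  3P = (4, 1)
  4P = (4, 4)
Match found at i = 4.

k = 4


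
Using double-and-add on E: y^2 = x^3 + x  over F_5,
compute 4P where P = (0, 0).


k = 4 = 100_2 (binary, LSB first: 001)
Double-and-add from P = (0, 0):
  bit 0 = 0: acc unchanged = O
  bit 1 = 0: acc unchanged = O
  bit 2 = 1: acc = O + O = O

4P = O


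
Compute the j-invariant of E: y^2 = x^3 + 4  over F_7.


Delta = -16(4 a^3 + 27 b^2) mod 7 = 4
-1728 * (4 a)^3 = -1728 * (4*0)^3 mod 7 = 0
j = 0 * 4^(-1) mod 7 = 0

j = 0 (mod 7)


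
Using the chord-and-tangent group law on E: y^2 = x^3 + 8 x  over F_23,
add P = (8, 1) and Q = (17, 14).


P != Q, so use the chord formula.
s = (y2 - y1) / (x2 - x1) = (13) / (9) mod 23 = 4
x3 = s^2 - x1 - x2 mod 23 = 4^2 - 8 - 17 = 14
y3 = s (x1 - x3) - y1 mod 23 = 4 * (8 - 14) - 1 = 21

P + Q = (14, 21)


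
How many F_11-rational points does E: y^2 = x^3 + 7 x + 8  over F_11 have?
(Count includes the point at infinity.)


For each x in F_11, count y with y^2 = x^3 + 7 x + 8 mod 11:
  x = 1: RHS = 5, y in [4, 7]  -> 2 point(s)
  x = 3: RHS = 1, y in [1, 10]  -> 2 point(s)
  x = 4: RHS = 1, y in [1, 10]  -> 2 point(s)
  x = 5: RHS = 3, y in [5, 6]  -> 2 point(s)
  x = 7: RHS = 4, y in [2, 9]  -> 2 point(s)
  x = 8: RHS = 4, y in [2, 9]  -> 2 point(s)
  x = 10: RHS = 0, y in [0]  -> 1 point(s)
Affine points: 13. Add the point at infinity: total = 14.

#E(F_11) = 14


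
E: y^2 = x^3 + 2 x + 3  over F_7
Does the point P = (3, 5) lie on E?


Check whether y^2 = x^3 + 2 x + 3 (mod 7) for (x, y) = (3, 5).
LHS: y^2 = 5^2 mod 7 = 4
RHS: x^3 + 2 x + 3 = 3^3 + 2*3 + 3 mod 7 = 1
LHS != RHS

No, not on the curve


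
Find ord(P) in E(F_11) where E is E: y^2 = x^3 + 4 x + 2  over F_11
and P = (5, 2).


Compute successive multiples of P until we hit O:
  1P = (5, 2)
  2P = (4, 4)
  3P = (6, 0)
  4P = (4, 7)
  5P = (5, 9)
  6P = O

ord(P) = 6


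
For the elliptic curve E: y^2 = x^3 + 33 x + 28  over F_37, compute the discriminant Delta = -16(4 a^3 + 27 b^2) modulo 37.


4 a^3 + 27 b^2 = 4*33^3 + 27*28^2 = 143748 + 21168 = 164916
Delta = -16 * (164916) = -2638656
Delta mod 37 = 36

Delta = 36 (mod 37)


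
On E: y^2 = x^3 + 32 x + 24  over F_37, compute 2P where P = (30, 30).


Doubling: s = (3 x1^2 + a) / (2 y1)
s = (3*30^2 + 32) / (2*30) mod 37 = 11
x3 = s^2 - 2 x1 mod 37 = 11^2 - 2*30 = 24
y3 = s (x1 - x3) - y1 mod 37 = 11 * (30 - 24) - 30 = 36

2P = (24, 36)


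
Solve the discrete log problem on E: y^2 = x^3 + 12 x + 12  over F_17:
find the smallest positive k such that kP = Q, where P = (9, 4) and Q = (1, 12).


Enumerate multiples of P until we hit Q = (1, 12):
  1P = (9, 4)
  2P = (16, 13)
  3P = (11, 8)
  4P = (1, 12)
Match found at i = 4.

k = 4


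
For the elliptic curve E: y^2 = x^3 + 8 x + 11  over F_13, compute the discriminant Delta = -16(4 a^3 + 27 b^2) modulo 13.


4 a^3 + 27 b^2 = 4*8^3 + 27*11^2 = 2048 + 3267 = 5315
Delta = -16 * (5315) = -85040
Delta mod 13 = 6

Delta = 6 (mod 13)


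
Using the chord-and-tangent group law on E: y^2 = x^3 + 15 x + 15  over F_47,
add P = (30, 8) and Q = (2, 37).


P != Q, so use the chord formula.
s = (y2 - y1) / (x2 - x1) = (29) / (19) mod 47 = 4
x3 = s^2 - x1 - x2 mod 47 = 4^2 - 30 - 2 = 31
y3 = s (x1 - x3) - y1 mod 47 = 4 * (30 - 31) - 8 = 35

P + Q = (31, 35)


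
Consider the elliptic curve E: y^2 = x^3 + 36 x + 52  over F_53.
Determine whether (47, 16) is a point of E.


Check whether y^2 = x^3 + 36 x + 52 (mod 53) for (x, y) = (47, 16).
LHS: y^2 = 16^2 mod 53 = 44
RHS: x^3 + 36 x + 52 = 47^3 + 36*47 + 52 mod 53 = 44
LHS = RHS

Yes, on the curve


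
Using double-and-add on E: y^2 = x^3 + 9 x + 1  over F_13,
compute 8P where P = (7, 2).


k = 8 = 1000_2 (binary, LSB first: 0001)
Double-and-add from P = (7, 2):
  bit 0 = 0: acc unchanged = O
  bit 1 = 0: acc unchanged = O
  bit 2 = 0: acc unchanged = O
  bit 3 = 1: acc = O + (7, 11) = (7, 11)

8P = (7, 11)


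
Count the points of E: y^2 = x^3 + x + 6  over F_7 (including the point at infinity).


For each x in F_7, count y with y^2 = x^3 + 1 x + 6 mod 7:
  x = 1: RHS = 1, y in [1, 6]  -> 2 point(s)
  x = 2: RHS = 2, y in [3, 4]  -> 2 point(s)
  x = 3: RHS = 1, y in [1, 6]  -> 2 point(s)
  x = 4: RHS = 4, y in [2, 5]  -> 2 point(s)
  x = 6: RHS = 4, y in [2, 5]  -> 2 point(s)
Affine points: 10. Add the point at infinity: total = 11.

#E(F_7) = 11


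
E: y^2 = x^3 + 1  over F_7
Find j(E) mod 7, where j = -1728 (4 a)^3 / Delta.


Delta = -16(4 a^3 + 27 b^2) mod 7 = 2
-1728 * (4 a)^3 = -1728 * (4*0)^3 mod 7 = 0
j = 0 * 2^(-1) mod 7 = 0

j = 0 (mod 7)


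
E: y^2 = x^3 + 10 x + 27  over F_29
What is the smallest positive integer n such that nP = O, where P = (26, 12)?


Compute successive multiples of P until we hit O:
  1P = (26, 12)
  2P = (19, 0)
  3P = (26, 17)
  4P = O

ord(P) = 4


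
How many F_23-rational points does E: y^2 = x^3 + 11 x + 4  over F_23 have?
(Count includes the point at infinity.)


For each x in F_23, count y with y^2 = x^3 + 11 x + 4 mod 23:
  x = 0: RHS = 4, y in [2, 21]  -> 2 point(s)
  x = 1: RHS = 16, y in [4, 19]  -> 2 point(s)
  x = 3: RHS = 18, y in [8, 15]  -> 2 point(s)
  x = 5: RHS = 0, y in [0]  -> 1 point(s)
  x = 8: RHS = 6, y in [11, 12]  -> 2 point(s)
  x = 9: RHS = 4, y in [2, 21]  -> 2 point(s)
  x = 12: RHS = 1, y in [1, 22]  -> 2 point(s)
  x = 14: RHS = 4, y in [2, 21]  -> 2 point(s)
  x = 15: RHS = 2, y in [5, 18]  -> 2 point(s)
  x = 18: RHS = 8, y in [10, 13]  -> 2 point(s)
  x = 20: RHS = 13, y in [6, 17]  -> 2 point(s)
Affine points: 21. Add the point at infinity: total = 22.

#E(F_23) = 22


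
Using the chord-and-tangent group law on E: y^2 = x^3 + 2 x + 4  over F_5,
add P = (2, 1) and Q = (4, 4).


P != Q, so use the chord formula.
s = (y2 - y1) / (x2 - x1) = (3) / (2) mod 5 = 4
x3 = s^2 - x1 - x2 mod 5 = 4^2 - 2 - 4 = 0
y3 = s (x1 - x3) - y1 mod 5 = 4 * (2 - 0) - 1 = 2

P + Q = (0, 2)


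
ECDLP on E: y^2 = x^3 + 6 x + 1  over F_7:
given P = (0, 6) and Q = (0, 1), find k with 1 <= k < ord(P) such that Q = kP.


Enumerate multiples of P until we hit Q = (0, 1):
  1P = (0, 6)
  2P = (2, 0)
  3P = (0, 1)
Match found at i = 3.

k = 3


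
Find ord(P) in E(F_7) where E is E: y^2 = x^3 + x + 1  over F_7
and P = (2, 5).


Compute successive multiples of P until we hit O:
  1P = (2, 5)
  2P = (0, 6)
  3P = (0, 1)
  4P = (2, 2)
  5P = O

ord(P) = 5


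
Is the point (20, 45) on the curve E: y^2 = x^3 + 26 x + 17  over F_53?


Check whether y^2 = x^3 + 26 x + 17 (mod 53) for (x, y) = (20, 45).
LHS: y^2 = 45^2 mod 53 = 11
RHS: x^3 + 26 x + 17 = 20^3 + 26*20 + 17 mod 53 = 4
LHS != RHS

No, not on the curve


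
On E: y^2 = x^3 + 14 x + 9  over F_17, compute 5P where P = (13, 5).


k = 5 = 101_2 (binary, LSB first: 101)
Double-and-add from P = (13, 5):
  bit 0 = 1: acc = O + (13, 5) = (13, 5)
  bit 1 = 0: acc unchanged = (13, 5)
  bit 2 = 1: acc = (13, 5) + (5, 0) = (14, 5)

5P = (14, 5)


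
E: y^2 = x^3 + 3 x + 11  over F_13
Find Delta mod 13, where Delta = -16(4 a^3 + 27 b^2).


4 a^3 + 27 b^2 = 4*3^3 + 27*11^2 = 108 + 3267 = 3375
Delta = -16 * (3375) = -54000
Delta mod 13 = 2

Delta = 2 (mod 13)


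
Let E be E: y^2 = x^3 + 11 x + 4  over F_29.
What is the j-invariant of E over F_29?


Delta = -16(4 a^3 + 27 b^2) mod 29 = 8
-1728 * (4 a)^3 = -1728 * (4*11)^3 mod 29 = 16
j = 16 * 8^(-1) mod 29 = 2

j = 2 (mod 29)


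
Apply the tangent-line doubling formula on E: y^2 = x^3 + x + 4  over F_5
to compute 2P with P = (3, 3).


Doubling: s = (3 x1^2 + a) / (2 y1)
s = (3*3^2 + 1) / (2*3) mod 5 = 3
x3 = s^2 - 2 x1 mod 5 = 3^2 - 2*3 = 3
y3 = s (x1 - x3) - y1 mod 5 = 3 * (3 - 3) - 3 = 2

2P = (3, 2)


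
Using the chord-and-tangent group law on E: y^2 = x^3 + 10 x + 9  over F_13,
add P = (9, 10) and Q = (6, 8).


P != Q, so use the chord formula.
s = (y2 - y1) / (x2 - x1) = (11) / (10) mod 13 = 5
x3 = s^2 - x1 - x2 mod 13 = 5^2 - 9 - 6 = 10
y3 = s (x1 - x3) - y1 mod 13 = 5 * (9 - 10) - 10 = 11

P + Q = (10, 11)


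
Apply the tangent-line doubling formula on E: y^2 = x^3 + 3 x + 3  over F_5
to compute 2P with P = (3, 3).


Doubling: s = (3 x1^2 + a) / (2 y1)
s = (3*3^2 + 3) / (2*3) mod 5 = 0
x3 = s^2 - 2 x1 mod 5 = 0^2 - 2*3 = 4
y3 = s (x1 - x3) - y1 mod 5 = 0 * (3 - 4) - 3 = 2

2P = (4, 2)


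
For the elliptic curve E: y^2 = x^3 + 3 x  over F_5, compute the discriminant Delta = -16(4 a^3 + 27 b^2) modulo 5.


4 a^3 + 27 b^2 = 4*3^3 + 27*0^2 = 108 + 0 = 108
Delta = -16 * (108) = -1728
Delta mod 5 = 2

Delta = 2 (mod 5)


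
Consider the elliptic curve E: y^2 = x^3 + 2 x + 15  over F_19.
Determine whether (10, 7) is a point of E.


Check whether y^2 = x^3 + 2 x + 15 (mod 19) for (x, y) = (10, 7).
LHS: y^2 = 7^2 mod 19 = 11
RHS: x^3 + 2 x + 15 = 10^3 + 2*10 + 15 mod 19 = 9
LHS != RHS

No, not on the curve


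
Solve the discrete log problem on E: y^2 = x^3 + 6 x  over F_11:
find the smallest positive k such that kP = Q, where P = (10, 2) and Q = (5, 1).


Enumerate multiples of P until we hit Q = (5, 1):
  1P = (10, 2)
  2P = (5, 1)
Match found at i = 2.

k = 2


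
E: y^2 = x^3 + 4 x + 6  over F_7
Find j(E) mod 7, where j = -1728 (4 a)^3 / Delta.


Delta = -16(4 a^3 + 27 b^2) mod 7 = 1
-1728 * (4 a)^3 = -1728 * (4*4)^3 mod 7 = 1
j = 1 * 1^(-1) mod 7 = 1

j = 1 (mod 7)


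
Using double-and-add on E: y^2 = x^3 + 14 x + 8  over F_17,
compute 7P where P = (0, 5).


k = 7 = 111_2 (binary, LSB first: 111)
Double-and-add from P = (0, 5):
  bit 0 = 1: acc = O + (0, 5) = (0, 5)
  bit 1 = 1: acc = (0, 5) + (4, 3) = (9, 8)
  bit 2 = 1: acc = (9, 8) + (10, 3) = (6, 11)

7P = (6, 11)


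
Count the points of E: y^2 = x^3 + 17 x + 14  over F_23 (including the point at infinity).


For each x in F_23, count y with y^2 = x^3 + 17 x + 14 mod 23:
  x = 1: RHS = 9, y in [3, 20]  -> 2 point(s)
  x = 3: RHS = 0, y in [0]  -> 1 point(s)
  x = 4: RHS = 8, y in [10, 13]  -> 2 point(s)
  x = 7: RHS = 16, y in [4, 19]  -> 2 point(s)
  x = 8: RHS = 18, y in [8, 15]  -> 2 point(s)
  x = 14: RHS = 6, y in [11, 12]  -> 2 point(s)
  x = 16: RHS = 12, y in [9, 14]  -> 2 point(s)
  x = 17: RHS = 18, y in [8, 15]  -> 2 point(s)
  x = 21: RHS = 18, y in [8, 15]  -> 2 point(s)
Affine points: 17. Add the point at infinity: total = 18.

#E(F_23) = 18


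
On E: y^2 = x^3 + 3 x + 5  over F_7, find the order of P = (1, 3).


Compute successive multiples of P until we hit O:
  1P = (1, 3)
  2P = (6, 6)
  3P = (4, 5)
  4P = (4, 2)
  5P = (6, 1)
  6P = (1, 4)
  7P = O

ord(P) = 7


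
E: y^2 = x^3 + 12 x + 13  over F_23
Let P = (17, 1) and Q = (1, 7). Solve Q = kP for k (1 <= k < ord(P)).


Enumerate multiples of P until we hit Q = (1, 7):
  1P = (17, 1)
  2P = (1, 16)
  3P = (11, 2)
  4P = (11, 21)
  5P = (1, 7)
Match found at i = 5.

k = 5


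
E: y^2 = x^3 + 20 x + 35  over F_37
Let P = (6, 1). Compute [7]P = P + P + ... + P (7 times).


k = 7 = 111_2 (binary, LSB first: 111)
Double-and-add from P = (6, 1):
  bit 0 = 1: acc = O + (6, 1) = (6, 1)
  bit 1 = 1: acc = (6, 1) + (14, 5) = (8, 35)
  bit 2 = 1: acc = (8, 35) + (16, 14) = (17, 21)

7P = (17, 21)


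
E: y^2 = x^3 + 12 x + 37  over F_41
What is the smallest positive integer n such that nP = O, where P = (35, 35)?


Compute successive multiples of P until we hit O:
  1P = (35, 35)
  2P = (30, 38)
  3P = (19, 21)
  4P = (23, 37)
  5P = (32, 26)
  6P = (24, 39)
  7P = (15, 36)
  8P = (36, 4)
  ... (continuing to 45P)
  45P = O

ord(P) = 45


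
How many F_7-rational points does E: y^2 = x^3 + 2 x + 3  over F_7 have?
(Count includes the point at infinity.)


For each x in F_7, count y with y^2 = x^3 + 2 x + 3 mod 7:
  x = 2: RHS = 1, y in [1, 6]  -> 2 point(s)
  x = 3: RHS = 1, y in [1, 6]  -> 2 point(s)
  x = 6: RHS = 0, y in [0]  -> 1 point(s)
Affine points: 5. Add the point at infinity: total = 6.

#E(F_7) = 6


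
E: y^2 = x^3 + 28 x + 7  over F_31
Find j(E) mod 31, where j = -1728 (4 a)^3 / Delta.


Delta = -16(4 a^3 + 27 b^2) mod 31 = 28
-1728 * (4 a)^3 = -1728 * (4*28)^3 mod 31 = 2
j = 2 * 28^(-1) mod 31 = 20

j = 20 (mod 31)


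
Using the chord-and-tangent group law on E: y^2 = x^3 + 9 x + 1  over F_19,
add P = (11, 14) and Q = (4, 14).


P != Q, so use the chord formula.
s = (y2 - y1) / (x2 - x1) = (0) / (12) mod 19 = 0
x3 = s^2 - x1 - x2 mod 19 = 0^2 - 11 - 4 = 4
y3 = s (x1 - x3) - y1 mod 19 = 0 * (11 - 4) - 14 = 5

P + Q = (4, 5)


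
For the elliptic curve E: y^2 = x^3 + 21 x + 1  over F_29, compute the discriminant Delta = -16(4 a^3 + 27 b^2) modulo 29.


4 a^3 + 27 b^2 = 4*21^3 + 27*1^2 = 37044 + 27 = 37071
Delta = -16 * (37071) = -593136
Delta mod 29 = 1

Delta = 1 (mod 29)


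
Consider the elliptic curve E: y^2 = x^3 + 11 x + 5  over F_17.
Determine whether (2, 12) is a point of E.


Check whether y^2 = x^3 + 11 x + 5 (mod 17) for (x, y) = (2, 12).
LHS: y^2 = 12^2 mod 17 = 8
RHS: x^3 + 11 x + 5 = 2^3 + 11*2 + 5 mod 17 = 1
LHS != RHS

No, not on the curve


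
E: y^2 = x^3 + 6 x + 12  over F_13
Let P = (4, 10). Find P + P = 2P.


Doubling: s = (3 x1^2 + a) / (2 y1)
s = (3*4^2 + 6) / (2*10) mod 13 = 4
x3 = s^2 - 2 x1 mod 13 = 4^2 - 2*4 = 8
y3 = s (x1 - x3) - y1 mod 13 = 4 * (4 - 8) - 10 = 0

2P = (8, 0)


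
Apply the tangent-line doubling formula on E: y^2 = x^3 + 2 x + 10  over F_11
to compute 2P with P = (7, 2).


Doubling: s = (3 x1^2 + a) / (2 y1)
s = (3*7^2 + 2) / (2*2) mod 11 = 7
x3 = s^2 - 2 x1 mod 11 = 7^2 - 2*7 = 2
y3 = s (x1 - x3) - y1 mod 11 = 7 * (7 - 2) - 2 = 0

2P = (2, 0)


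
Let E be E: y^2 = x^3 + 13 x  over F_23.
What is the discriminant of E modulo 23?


4 a^3 + 27 b^2 = 4*13^3 + 27*0^2 = 8788 + 0 = 8788
Delta = -16 * (8788) = -140608
Delta mod 23 = 14

Delta = 14 (mod 23)


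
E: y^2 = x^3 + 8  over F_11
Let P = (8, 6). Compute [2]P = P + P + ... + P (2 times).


k = 2 = 10_2 (binary, LSB first: 01)
Double-and-add from P = (8, 6):
  bit 0 = 0: acc unchanged = O
  bit 1 = 1: acc = O + (9, 0) = (9, 0)

2P = (9, 0)


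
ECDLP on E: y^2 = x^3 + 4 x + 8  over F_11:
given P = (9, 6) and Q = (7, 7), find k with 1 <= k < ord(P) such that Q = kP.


Enumerate multiples of P until we hit Q = (7, 7):
  1P = (9, 6)
  2P = (7, 4)
  3P = (7, 7)
Match found at i = 3.

k = 3


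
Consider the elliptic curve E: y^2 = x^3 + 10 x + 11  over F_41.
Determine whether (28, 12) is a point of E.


Check whether y^2 = x^3 + 10 x + 11 (mod 41) for (x, y) = (28, 12).
LHS: y^2 = 12^2 mod 41 = 21
RHS: x^3 + 10 x + 11 = 28^3 + 10*28 + 11 mod 41 = 21
LHS = RHS

Yes, on the curve


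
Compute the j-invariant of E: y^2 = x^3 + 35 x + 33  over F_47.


Delta = -16(4 a^3 + 27 b^2) mod 47 = 23
-1728 * (4 a)^3 = -1728 * (4*35)^3 mod 47 = 36
j = 36 * 23^(-1) mod 47 = 22

j = 22 (mod 47)


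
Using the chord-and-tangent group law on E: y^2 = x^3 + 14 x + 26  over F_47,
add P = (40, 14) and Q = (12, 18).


P != Q, so use the chord formula.
s = (y2 - y1) / (x2 - x1) = (4) / (19) mod 47 = 20
x3 = s^2 - x1 - x2 mod 47 = 20^2 - 40 - 12 = 19
y3 = s (x1 - x3) - y1 mod 47 = 20 * (40 - 19) - 14 = 30

P + Q = (19, 30)


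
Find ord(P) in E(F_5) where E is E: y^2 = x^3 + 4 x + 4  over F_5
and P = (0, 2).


Compute successive multiples of P until we hit O:
  1P = (0, 2)
  2P = (1, 2)
  3P = (4, 3)
  4P = (2, 0)
  5P = (4, 2)
  6P = (1, 3)
  7P = (0, 3)
  8P = O

ord(P) = 8


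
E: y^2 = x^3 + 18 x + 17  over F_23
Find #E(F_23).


For each x in F_23, count y with y^2 = x^3 + 18 x + 17 mod 23:
  x = 1: RHS = 13, y in [6, 17]  -> 2 point(s)
  x = 3: RHS = 6, y in [11, 12]  -> 2 point(s)
  x = 5: RHS = 2, y in [5, 18]  -> 2 point(s)
  x = 7: RHS = 3, y in [7, 16]  -> 2 point(s)
  x = 8: RHS = 6, y in [11, 12]  -> 2 point(s)
  x = 10: RHS = 1, y in [1, 22]  -> 2 point(s)
  x = 12: RHS = 6, y in [11, 12]  -> 2 point(s)
  x = 14: RHS = 0, y in [0]  -> 1 point(s)
  x = 16: RHS = 8, y in [10, 13]  -> 2 point(s)
  x = 18: RHS = 9, y in [3, 20]  -> 2 point(s)
Affine points: 19. Add the point at infinity: total = 20.

#E(F_23) = 20


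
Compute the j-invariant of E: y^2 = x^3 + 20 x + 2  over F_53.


Delta = -16(4 a^3 + 27 b^2) mod 53 = 1
-1728 * (4 a)^3 = -1728 * (4*20)^3 mod 53 = 49
j = 49 * 1^(-1) mod 53 = 49

j = 49 (mod 53)


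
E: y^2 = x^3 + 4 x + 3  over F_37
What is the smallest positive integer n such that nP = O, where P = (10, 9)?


Compute successive multiples of P until we hit O:
  1P = (10, 9)
  2P = (14, 18)
  3P = (25, 22)
  4P = (9, 19)
  5P = (7, 35)
  6P = (17, 27)
  7P = (0, 22)
  8P = (15, 16)
  ... (continuing to 38P)
  38P = O

ord(P) = 38


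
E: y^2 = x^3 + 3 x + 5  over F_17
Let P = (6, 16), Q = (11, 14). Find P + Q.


P != Q, so use the chord formula.
s = (y2 - y1) / (x2 - x1) = (15) / (5) mod 17 = 3
x3 = s^2 - x1 - x2 mod 17 = 3^2 - 6 - 11 = 9
y3 = s (x1 - x3) - y1 mod 17 = 3 * (6 - 9) - 16 = 9

P + Q = (9, 9)


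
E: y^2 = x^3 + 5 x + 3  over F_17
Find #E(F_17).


For each x in F_17, count y with y^2 = x^3 + 5 x + 3 mod 17:
  x = 1: RHS = 9, y in [3, 14]  -> 2 point(s)
  x = 2: RHS = 4, y in [2, 15]  -> 2 point(s)
  x = 4: RHS = 2, y in [6, 11]  -> 2 point(s)
  x = 5: RHS = 0, y in [0]  -> 1 point(s)
  x = 10: RHS = 16, y in [4, 13]  -> 2 point(s)
  x = 13: RHS = 4, y in [2, 15]  -> 2 point(s)
  x = 15: RHS = 2, y in [6, 11]  -> 2 point(s)
Affine points: 13. Add the point at infinity: total = 14.

#E(F_17) = 14


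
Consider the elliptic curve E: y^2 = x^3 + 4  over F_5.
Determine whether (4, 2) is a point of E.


Check whether y^2 = x^3 + 0 x + 4 (mod 5) for (x, y) = (4, 2).
LHS: y^2 = 2^2 mod 5 = 4
RHS: x^3 + 0 x + 4 = 4^3 + 0*4 + 4 mod 5 = 3
LHS != RHS

No, not on the curve


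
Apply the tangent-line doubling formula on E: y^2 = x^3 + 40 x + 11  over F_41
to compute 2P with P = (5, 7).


Doubling: s = (3 x1^2 + a) / (2 y1)
s = (3*5^2 + 40) / (2*7) mod 41 = 17
x3 = s^2 - 2 x1 mod 41 = 17^2 - 2*5 = 33
y3 = s (x1 - x3) - y1 mod 41 = 17 * (5 - 33) - 7 = 9

2P = (33, 9)


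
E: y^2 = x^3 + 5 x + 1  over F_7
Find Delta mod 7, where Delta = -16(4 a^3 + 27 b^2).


4 a^3 + 27 b^2 = 4*5^3 + 27*1^2 = 500 + 27 = 527
Delta = -16 * (527) = -8432
Delta mod 7 = 3

Delta = 3 (mod 7)


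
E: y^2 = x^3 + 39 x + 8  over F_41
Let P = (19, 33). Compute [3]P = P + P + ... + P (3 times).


k = 3 = 11_2 (binary, LSB first: 11)
Double-and-add from P = (19, 33):
  bit 0 = 1: acc = O + (19, 33) = (19, 33)
  bit 1 = 1: acc = (19, 33) + (5, 0) = (19, 8)

3P = (19, 8)


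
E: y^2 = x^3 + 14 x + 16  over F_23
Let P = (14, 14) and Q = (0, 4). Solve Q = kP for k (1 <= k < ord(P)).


Enumerate multiples of P until we hit Q = (0, 4):
  1P = (14, 14)
  2P = (3, 4)
  3P = (15, 6)
  4P = (12, 16)
  5P = (21, 16)
  6P = (20, 4)
  7P = (2, 12)
  8P = (0, 19)
  9P = (13, 7)
  10P = (22, 22)
  11P = (11, 12)
  12P = (1, 10)
  13P = (10, 12)
  14P = (5, 2)
  15P = (16, 14)
  16P = (16, 9)
  17P = (5, 21)
  18P = (10, 11)
  19P = (1, 13)
  20P = (11, 11)
  21P = (22, 1)
  22P = (13, 16)
  23P = (0, 4)
Match found at i = 23.

k = 23


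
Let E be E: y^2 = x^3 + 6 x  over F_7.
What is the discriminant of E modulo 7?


4 a^3 + 27 b^2 = 4*6^3 + 27*0^2 = 864 + 0 = 864
Delta = -16 * (864) = -13824
Delta mod 7 = 1

Delta = 1 (mod 7)


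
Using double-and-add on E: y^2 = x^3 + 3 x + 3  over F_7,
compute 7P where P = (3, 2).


k = 7 = 111_2 (binary, LSB first: 111)
Double-and-add from P = (3, 2):
  bit 0 = 1: acc = O + (3, 2) = (3, 2)
  bit 1 = 1: acc = (3, 2) + (3, 5) = O
  bit 2 = 1: acc = O + (3, 2) = (3, 2)

7P = (3, 2)


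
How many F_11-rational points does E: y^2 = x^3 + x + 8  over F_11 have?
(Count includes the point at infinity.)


For each x in F_11, count y with y^2 = x^3 + 1 x + 8 mod 11:
  x = 3: RHS = 5, y in [4, 7]  -> 2 point(s)
  x = 8: RHS = 0, y in [0]  -> 1 point(s)
  x = 9: RHS = 9, y in [3, 8]  -> 2 point(s)
Affine points: 5. Add the point at infinity: total = 6.

#E(F_11) = 6


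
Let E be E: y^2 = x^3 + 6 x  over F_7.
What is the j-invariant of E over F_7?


Delta = -16(4 a^3 + 27 b^2) mod 7 = 1
-1728 * (4 a)^3 = -1728 * (4*6)^3 mod 7 = 6
j = 6 * 1^(-1) mod 7 = 6

j = 6 (mod 7)


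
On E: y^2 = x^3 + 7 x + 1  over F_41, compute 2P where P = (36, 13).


Doubling: s = (3 x1^2 + a) / (2 y1)
s = (3*36^2 + 7) / (2*13) mod 41 = 0
x3 = s^2 - 2 x1 mod 41 = 0^2 - 2*36 = 10
y3 = s (x1 - x3) - y1 mod 41 = 0 * (36 - 10) - 13 = 28

2P = (10, 28)


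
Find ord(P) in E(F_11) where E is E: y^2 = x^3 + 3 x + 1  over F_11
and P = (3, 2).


Compute successive multiples of P until we hit O:
  1P = (3, 2)
  2P = (9, 8)
  3P = (0, 1)
  4P = (2, 2)
  5P = (6, 9)
  6P = (5, 8)
  7P = (1, 4)
  8P = (8, 3)
  ... (continuing to 18P)
  18P = O

ord(P) = 18


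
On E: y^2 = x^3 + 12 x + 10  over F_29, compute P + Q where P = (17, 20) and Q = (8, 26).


P != Q, so use the chord formula.
s = (y2 - y1) / (x2 - x1) = (6) / (20) mod 29 = 9
x3 = s^2 - x1 - x2 mod 29 = 9^2 - 17 - 8 = 27
y3 = s (x1 - x3) - y1 mod 29 = 9 * (17 - 27) - 20 = 6

P + Q = (27, 6)


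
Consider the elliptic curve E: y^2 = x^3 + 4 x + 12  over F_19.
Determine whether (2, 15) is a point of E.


Check whether y^2 = x^3 + 4 x + 12 (mod 19) for (x, y) = (2, 15).
LHS: y^2 = 15^2 mod 19 = 16
RHS: x^3 + 4 x + 12 = 2^3 + 4*2 + 12 mod 19 = 9
LHS != RHS

No, not on the curve


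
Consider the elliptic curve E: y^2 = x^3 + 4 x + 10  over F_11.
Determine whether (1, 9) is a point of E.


Check whether y^2 = x^3 + 4 x + 10 (mod 11) for (x, y) = (1, 9).
LHS: y^2 = 9^2 mod 11 = 4
RHS: x^3 + 4 x + 10 = 1^3 + 4*1 + 10 mod 11 = 4
LHS = RHS

Yes, on the curve


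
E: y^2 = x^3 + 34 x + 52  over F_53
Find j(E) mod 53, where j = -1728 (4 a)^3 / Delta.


Delta = -16(4 a^3 + 27 b^2) mod 53 = 22
-1728 * (4 a)^3 = -1728 * (4*34)^3 mod 53 = 6
j = 6 * 22^(-1) mod 53 = 34

j = 34 (mod 53)


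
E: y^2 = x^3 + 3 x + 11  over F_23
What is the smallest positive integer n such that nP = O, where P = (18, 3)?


Compute successive multiples of P until we hit O:
  1P = (18, 3)
  2P = (18, 20)
  3P = O

ord(P) = 3


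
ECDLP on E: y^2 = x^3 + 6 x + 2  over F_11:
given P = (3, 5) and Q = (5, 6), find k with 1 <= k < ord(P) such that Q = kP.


Enumerate multiples of P until we hit Q = (5, 6):
  1P = (3, 5)
  2P = (5, 6)
Match found at i = 2.

k = 2


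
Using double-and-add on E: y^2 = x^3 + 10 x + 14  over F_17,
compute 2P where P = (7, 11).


k = 2 = 10_2 (binary, LSB first: 01)
Double-and-add from P = (7, 11):
  bit 0 = 0: acc unchanged = O
  bit 1 = 1: acc = O + (5, 11) = (5, 11)

2P = (5, 11)


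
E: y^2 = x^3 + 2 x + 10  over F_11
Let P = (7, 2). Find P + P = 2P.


Doubling: s = (3 x1^2 + a) / (2 y1)
s = (3*7^2 + 2) / (2*2) mod 11 = 7
x3 = s^2 - 2 x1 mod 11 = 7^2 - 2*7 = 2
y3 = s (x1 - x3) - y1 mod 11 = 7 * (7 - 2) - 2 = 0

2P = (2, 0)


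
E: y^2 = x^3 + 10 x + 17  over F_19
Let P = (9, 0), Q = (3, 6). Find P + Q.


P != Q, so use the chord formula.
s = (y2 - y1) / (x2 - x1) = (6) / (13) mod 19 = 18
x3 = s^2 - x1 - x2 mod 19 = 18^2 - 9 - 3 = 8
y3 = s (x1 - x3) - y1 mod 19 = 18 * (9 - 8) - 0 = 18

P + Q = (8, 18)


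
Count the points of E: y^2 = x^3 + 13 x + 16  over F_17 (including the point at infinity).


For each x in F_17, count y with y^2 = x^3 + 13 x + 16 mod 17:
  x = 0: RHS = 16, y in [4, 13]  -> 2 point(s)
  x = 1: RHS = 13, y in [8, 9]  -> 2 point(s)
  x = 2: RHS = 16, y in [4, 13]  -> 2 point(s)
  x = 4: RHS = 13, y in [8, 9]  -> 2 point(s)
  x = 5: RHS = 2, y in [6, 11]  -> 2 point(s)
  x = 6: RHS = 4, y in [2, 15]  -> 2 point(s)
  x = 7: RHS = 8, y in [5, 12]  -> 2 point(s)
  x = 12: RHS = 13, y in [8, 9]  -> 2 point(s)
  x = 13: RHS = 2, y in [6, 11]  -> 2 point(s)
  x = 14: RHS = 1, y in [1, 16]  -> 2 point(s)
  x = 15: RHS = 16, y in [4, 13]  -> 2 point(s)
  x = 16: RHS = 2, y in [6, 11]  -> 2 point(s)
Affine points: 24. Add the point at infinity: total = 25.

#E(F_17) = 25


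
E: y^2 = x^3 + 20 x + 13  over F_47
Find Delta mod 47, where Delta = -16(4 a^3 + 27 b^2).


4 a^3 + 27 b^2 = 4*20^3 + 27*13^2 = 32000 + 4563 = 36563
Delta = -16 * (36563) = -585008
Delta mod 47 = 1

Delta = 1 (mod 47)


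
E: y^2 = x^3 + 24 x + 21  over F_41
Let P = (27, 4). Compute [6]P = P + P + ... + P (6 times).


k = 6 = 110_2 (binary, LSB first: 011)
Double-and-add from P = (27, 4):
  bit 0 = 0: acc unchanged = O
  bit 1 = 1: acc = O + (7, 9) = (7, 9)
  bit 2 = 1: acc = (7, 9) + (25, 25) = (27, 37)

6P = (27, 37)


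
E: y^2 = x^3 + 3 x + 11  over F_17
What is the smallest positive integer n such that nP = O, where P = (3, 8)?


Compute successive multiples of P until we hit O:
  1P = (3, 8)
  2P = (10, 15)
  3P = (5, 7)
  4P = (5, 10)
  5P = (10, 2)
  6P = (3, 9)
  7P = O

ord(P) = 7


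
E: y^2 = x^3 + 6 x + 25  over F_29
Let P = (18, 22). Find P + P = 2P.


Doubling: s = (3 x1^2 + a) / (2 y1)
s = (3*18^2 + 6) / (2*22) mod 29 = 13
x3 = s^2 - 2 x1 mod 29 = 13^2 - 2*18 = 17
y3 = s (x1 - x3) - y1 mod 29 = 13 * (18 - 17) - 22 = 20

2P = (17, 20)


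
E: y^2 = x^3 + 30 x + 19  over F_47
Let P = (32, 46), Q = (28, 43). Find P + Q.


P != Q, so use the chord formula.
s = (y2 - y1) / (x2 - x1) = (44) / (43) mod 47 = 36
x3 = s^2 - x1 - x2 mod 47 = 36^2 - 32 - 28 = 14
y3 = s (x1 - x3) - y1 mod 47 = 36 * (32 - 14) - 46 = 38

P + Q = (14, 38)


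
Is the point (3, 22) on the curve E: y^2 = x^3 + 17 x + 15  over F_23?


Check whether y^2 = x^3 + 17 x + 15 (mod 23) for (x, y) = (3, 22).
LHS: y^2 = 22^2 mod 23 = 1
RHS: x^3 + 17 x + 15 = 3^3 + 17*3 + 15 mod 23 = 1
LHS = RHS

Yes, on the curve


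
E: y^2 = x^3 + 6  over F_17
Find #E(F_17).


For each x in F_17, count y with y^2 = x^3 + 0 x + 6 mod 17:
  x = 3: RHS = 16, y in [4, 13]  -> 2 point(s)
  x = 4: RHS = 2, y in [6, 11]  -> 2 point(s)
  x = 6: RHS = 1, y in [1, 16]  -> 2 point(s)
  x = 7: RHS = 9, y in [3, 14]  -> 2 point(s)
  x = 8: RHS = 8, y in [5, 12]  -> 2 point(s)
  x = 9: RHS = 4, y in [2, 15]  -> 2 point(s)
  x = 12: RHS = 0, y in [0]  -> 1 point(s)
  x = 14: RHS = 13, y in [8, 9]  -> 2 point(s)
  x = 15: RHS = 15, y in [7, 10]  -> 2 point(s)
Affine points: 17. Add the point at infinity: total = 18.

#E(F_17) = 18


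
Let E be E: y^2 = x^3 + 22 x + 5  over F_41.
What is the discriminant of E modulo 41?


4 a^3 + 27 b^2 = 4*22^3 + 27*5^2 = 42592 + 675 = 43267
Delta = -16 * (43267) = -692272
Delta mod 41 = 13

Delta = 13 (mod 41)


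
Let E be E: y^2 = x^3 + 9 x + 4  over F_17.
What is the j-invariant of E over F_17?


Delta = -16(4 a^3 + 27 b^2) mod 17 = 16
-1728 * (4 a)^3 = -1728 * (4*9)^3 mod 17 = 14
j = 14 * 16^(-1) mod 17 = 3

j = 3 (mod 17)


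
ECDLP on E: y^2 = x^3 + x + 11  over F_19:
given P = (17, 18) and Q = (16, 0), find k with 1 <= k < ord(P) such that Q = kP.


Enumerate multiples of P until we hit Q = (16, 0):
  1P = (17, 18)
  2P = (13, 13)
  3P = (6, 10)
  4P = (16, 0)
Match found at i = 4.

k = 4


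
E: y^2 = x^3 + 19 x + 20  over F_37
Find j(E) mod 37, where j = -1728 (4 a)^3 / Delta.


Delta = -16(4 a^3 + 27 b^2) mod 37 = 19
-1728 * (4 a)^3 = -1728 * (4*19)^3 mod 37 = 14
j = 14 * 19^(-1) mod 37 = 28

j = 28 (mod 37)


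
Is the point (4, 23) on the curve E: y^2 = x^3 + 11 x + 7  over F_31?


Check whether y^2 = x^3 + 11 x + 7 (mod 31) for (x, y) = (4, 23).
LHS: y^2 = 23^2 mod 31 = 2
RHS: x^3 + 11 x + 7 = 4^3 + 11*4 + 7 mod 31 = 22
LHS != RHS

No, not on the curve


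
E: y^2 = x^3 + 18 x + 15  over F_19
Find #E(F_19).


For each x in F_19, count y with y^2 = x^3 + 18 x + 15 mod 19:
  x = 3: RHS = 1, y in [1, 18]  -> 2 point(s)
  x = 6: RHS = 16, y in [4, 15]  -> 2 point(s)
  x = 7: RHS = 9, y in [3, 16]  -> 2 point(s)
  x = 8: RHS = 6, y in [5, 14]  -> 2 point(s)
  x = 10: RHS = 17, y in [6, 13]  -> 2 point(s)
  x = 11: RHS = 5, y in [9, 10]  -> 2 point(s)
  x = 14: RHS = 9, y in [3, 16]  -> 2 point(s)
  x = 17: RHS = 9, y in [3, 16]  -> 2 point(s)
Affine points: 16. Add the point at infinity: total = 17.

#E(F_19) = 17


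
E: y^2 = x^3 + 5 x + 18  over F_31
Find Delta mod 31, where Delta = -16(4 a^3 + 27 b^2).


4 a^3 + 27 b^2 = 4*5^3 + 27*18^2 = 500 + 8748 = 9248
Delta = -16 * (9248) = -147968
Delta mod 31 = 26

Delta = 26 (mod 31)


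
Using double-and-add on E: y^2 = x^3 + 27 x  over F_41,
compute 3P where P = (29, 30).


k = 3 = 11_2 (binary, LSB first: 11)
Double-and-add from P = (29, 30):
  bit 0 = 1: acc = O + (29, 30) = (29, 30)
  bit 1 = 1: acc = (29, 30) + (16, 10) = (35, 27)

3P = (35, 27)


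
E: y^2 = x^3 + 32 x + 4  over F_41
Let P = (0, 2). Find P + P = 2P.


Doubling: s = (3 x1^2 + a) / (2 y1)
s = (3*0^2 + 32) / (2*2) mod 41 = 8
x3 = s^2 - 2 x1 mod 41 = 8^2 - 2*0 = 23
y3 = s (x1 - x3) - y1 mod 41 = 8 * (0 - 23) - 2 = 19

2P = (23, 19)


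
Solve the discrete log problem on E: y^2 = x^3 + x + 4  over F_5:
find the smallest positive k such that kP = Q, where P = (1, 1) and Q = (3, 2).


Enumerate multiples of P until we hit Q = (3, 2):
  1P = (1, 1)
  2P = (2, 2)
  3P = (3, 2)
Match found at i = 3.

k = 3


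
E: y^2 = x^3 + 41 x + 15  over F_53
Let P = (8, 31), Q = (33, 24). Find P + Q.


P != Q, so use the chord formula.
s = (y2 - y1) / (x2 - x1) = (46) / (25) mod 53 = 40
x3 = s^2 - x1 - x2 mod 53 = 40^2 - 8 - 33 = 22
y3 = s (x1 - x3) - y1 mod 53 = 40 * (8 - 22) - 31 = 45

P + Q = (22, 45)
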